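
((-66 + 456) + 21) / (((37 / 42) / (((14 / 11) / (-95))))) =-241668/38665 = -6.25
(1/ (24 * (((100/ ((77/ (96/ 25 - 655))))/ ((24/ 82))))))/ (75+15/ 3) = -77/427160960 = 0.00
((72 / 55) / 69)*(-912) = -21888/1265 = -17.30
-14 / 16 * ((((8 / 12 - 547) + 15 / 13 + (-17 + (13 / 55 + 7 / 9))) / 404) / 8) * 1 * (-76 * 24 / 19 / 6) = -2.43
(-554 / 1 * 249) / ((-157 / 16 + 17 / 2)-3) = 735712/23 = 31987.48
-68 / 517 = -0.13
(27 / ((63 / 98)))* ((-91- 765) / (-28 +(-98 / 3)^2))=-5778/167 = -34.60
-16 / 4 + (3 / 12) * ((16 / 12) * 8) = -4/3 = -1.33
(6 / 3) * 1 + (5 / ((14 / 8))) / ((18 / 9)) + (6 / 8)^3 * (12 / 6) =4.27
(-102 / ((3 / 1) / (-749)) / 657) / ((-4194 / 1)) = -12733/1377729 = -0.01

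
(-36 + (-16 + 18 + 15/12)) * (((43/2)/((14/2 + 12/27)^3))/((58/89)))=-365474673/139554032 = -2.62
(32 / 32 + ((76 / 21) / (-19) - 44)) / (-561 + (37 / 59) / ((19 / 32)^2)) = 0.08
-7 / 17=-0.41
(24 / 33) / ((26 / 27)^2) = 1458/1859 = 0.78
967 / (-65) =-967/65 = -14.88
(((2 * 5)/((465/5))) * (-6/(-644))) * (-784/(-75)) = 0.01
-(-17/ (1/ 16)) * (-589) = -160208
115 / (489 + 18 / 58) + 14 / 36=2656/4257 = 0.62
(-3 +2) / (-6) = 1/6 = 0.17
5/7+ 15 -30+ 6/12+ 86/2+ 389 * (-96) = -522407/14 = -37314.79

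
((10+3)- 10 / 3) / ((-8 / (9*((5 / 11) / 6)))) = -145/176 = -0.82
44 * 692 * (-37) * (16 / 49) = -18025216/49 = -367861.55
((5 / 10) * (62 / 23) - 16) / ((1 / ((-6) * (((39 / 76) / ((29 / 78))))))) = 1537731/12673 = 121.34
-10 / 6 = -5/3 = -1.67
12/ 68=3/17 = 0.18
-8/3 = -2.67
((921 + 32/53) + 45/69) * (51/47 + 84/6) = 797079070/57293 = 13912.33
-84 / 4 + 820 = 799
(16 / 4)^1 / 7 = 0.57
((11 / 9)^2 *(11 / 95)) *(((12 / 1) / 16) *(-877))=-1167287/10260 = -113.77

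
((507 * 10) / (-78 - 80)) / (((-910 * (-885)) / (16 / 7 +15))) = -1573/2283890 = 0.00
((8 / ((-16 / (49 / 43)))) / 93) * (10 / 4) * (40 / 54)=-1225/107973 = -0.01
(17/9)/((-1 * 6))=-17/54 = -0.31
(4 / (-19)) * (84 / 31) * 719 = -241584/589 = -410.16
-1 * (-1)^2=-1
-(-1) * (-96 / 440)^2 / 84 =12/21175 = 0.00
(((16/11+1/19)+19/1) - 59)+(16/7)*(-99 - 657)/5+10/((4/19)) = -703479/2090 = -336.59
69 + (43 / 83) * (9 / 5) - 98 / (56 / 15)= 72513/1660 = 43.68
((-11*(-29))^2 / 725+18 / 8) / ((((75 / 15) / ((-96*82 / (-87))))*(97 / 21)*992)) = 12278721/21800750 = 0.56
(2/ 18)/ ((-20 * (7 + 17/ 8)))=-2/3285 = 0.00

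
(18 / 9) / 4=1/2 = 0.50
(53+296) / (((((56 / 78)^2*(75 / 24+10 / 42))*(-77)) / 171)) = -272315277/609070 = -447.10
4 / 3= 1.33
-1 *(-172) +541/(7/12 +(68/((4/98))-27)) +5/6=173.16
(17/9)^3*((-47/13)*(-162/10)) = 230911/585 = 394.72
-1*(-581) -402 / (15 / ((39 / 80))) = 113587/200 = 567.94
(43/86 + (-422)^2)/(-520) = -356169/1040 = -342.47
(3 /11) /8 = 3/88 = 0.03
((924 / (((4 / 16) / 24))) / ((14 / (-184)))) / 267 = -388608/89 = -4366.38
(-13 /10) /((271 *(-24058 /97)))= 1261/65197180 = 0.00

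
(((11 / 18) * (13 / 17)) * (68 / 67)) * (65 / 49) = 18590/29547 = 0.63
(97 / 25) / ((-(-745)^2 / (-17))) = 1649/13875625 = 0.00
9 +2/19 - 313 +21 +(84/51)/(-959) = -282.90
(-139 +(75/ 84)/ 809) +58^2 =73052725/22652 = 3225.00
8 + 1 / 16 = 8.06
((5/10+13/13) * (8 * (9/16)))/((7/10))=135/14 = 9.64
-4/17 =-0.24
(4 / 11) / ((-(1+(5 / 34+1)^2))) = -4624/29447 = -0.16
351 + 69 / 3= 374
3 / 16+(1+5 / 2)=59/16 = 3.69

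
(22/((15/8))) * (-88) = -15488/15 = -1032.53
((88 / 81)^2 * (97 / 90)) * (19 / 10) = 3568048/1476225 = 2.42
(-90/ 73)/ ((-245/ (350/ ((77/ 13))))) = 11700/39347 = 0.30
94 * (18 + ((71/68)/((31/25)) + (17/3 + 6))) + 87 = 9343133/3162 = 2954.82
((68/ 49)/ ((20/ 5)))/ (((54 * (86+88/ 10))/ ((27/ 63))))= 85/2926476 = 0.00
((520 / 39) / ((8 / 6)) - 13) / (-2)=3/2 = 1.50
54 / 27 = 2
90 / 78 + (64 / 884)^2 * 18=60963/48841 = 1.25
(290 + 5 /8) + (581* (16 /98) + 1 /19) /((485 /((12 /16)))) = 150049863/516040 = 290.77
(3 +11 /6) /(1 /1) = 29/6 = 4.83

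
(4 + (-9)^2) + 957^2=915934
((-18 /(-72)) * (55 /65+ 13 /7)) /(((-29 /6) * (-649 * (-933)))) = -123/532653121 = 0.00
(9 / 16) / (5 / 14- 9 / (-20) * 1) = 0.70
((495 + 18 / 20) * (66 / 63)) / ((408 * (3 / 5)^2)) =30305/8568 = 3.54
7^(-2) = 1/49 = 0.02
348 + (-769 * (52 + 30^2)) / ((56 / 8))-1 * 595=-104831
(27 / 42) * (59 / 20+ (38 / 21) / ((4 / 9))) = 8847/1960 = 4.51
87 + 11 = 98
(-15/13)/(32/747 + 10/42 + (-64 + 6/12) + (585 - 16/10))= -784350/353603393 = 0.00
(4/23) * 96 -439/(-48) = 28529/1104 = 25.84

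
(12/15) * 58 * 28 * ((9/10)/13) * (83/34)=1213128/5525 = 219.57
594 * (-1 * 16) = -9504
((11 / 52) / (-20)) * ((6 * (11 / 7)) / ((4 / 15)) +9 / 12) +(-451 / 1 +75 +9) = -10698161/29120 = -367.38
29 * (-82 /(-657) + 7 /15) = 56347/3285 = 17.15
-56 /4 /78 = -7/39 = -0.18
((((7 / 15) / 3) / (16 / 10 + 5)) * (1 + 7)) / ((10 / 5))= 28/297 = 0.09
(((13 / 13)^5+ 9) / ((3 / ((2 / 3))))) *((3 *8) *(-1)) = -160/3 = -53.33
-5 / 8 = -0.62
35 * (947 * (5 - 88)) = -2751035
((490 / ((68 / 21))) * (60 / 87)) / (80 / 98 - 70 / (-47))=3949645/87261 = 45.26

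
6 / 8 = 3/4 = 0.75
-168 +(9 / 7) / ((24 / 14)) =-669/4 = -167.25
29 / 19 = 1.53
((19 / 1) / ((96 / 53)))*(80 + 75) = 156085/96 = 1625.89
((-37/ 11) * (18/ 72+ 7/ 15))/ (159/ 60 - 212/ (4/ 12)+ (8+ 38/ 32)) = 6364/1647789 = 0.00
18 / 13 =1.38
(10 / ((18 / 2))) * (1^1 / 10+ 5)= 17/3 = 5.67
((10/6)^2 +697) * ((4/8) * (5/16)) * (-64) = -62980/9 = -6997.78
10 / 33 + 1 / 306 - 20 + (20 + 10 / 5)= 7763/3366 = 2.31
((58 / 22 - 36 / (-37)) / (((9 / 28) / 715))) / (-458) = -1336790/76257 = -17.53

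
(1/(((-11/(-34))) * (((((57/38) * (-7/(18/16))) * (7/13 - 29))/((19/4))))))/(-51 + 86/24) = -37791/32421620 = 0.00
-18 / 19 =-0.95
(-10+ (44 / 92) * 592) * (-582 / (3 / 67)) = -81653436/23 = -3550149.39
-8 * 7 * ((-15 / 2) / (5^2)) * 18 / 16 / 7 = 27/10 = 2.70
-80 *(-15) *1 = 1200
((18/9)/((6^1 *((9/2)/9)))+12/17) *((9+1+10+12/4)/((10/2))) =322/51 = 6.31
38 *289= 10982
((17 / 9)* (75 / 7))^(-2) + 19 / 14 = 3438049/2528750 = 1.36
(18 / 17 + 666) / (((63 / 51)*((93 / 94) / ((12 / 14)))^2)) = 405.31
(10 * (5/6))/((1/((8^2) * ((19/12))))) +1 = 7609/9 = 845.44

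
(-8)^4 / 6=682.67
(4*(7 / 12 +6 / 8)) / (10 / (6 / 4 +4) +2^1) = 88/63 = 1.40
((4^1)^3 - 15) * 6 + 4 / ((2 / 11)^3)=1919/2 = 959.50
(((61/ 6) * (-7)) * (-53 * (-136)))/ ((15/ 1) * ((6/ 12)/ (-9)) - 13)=3077816/83 = 37082.12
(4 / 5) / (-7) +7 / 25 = 0.17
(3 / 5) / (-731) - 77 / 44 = -25597/14620 = -1.75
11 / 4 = 2.75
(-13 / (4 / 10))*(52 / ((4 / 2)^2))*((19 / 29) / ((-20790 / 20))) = 16055/60291 = 0.27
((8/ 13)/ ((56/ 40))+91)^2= 69239041/8281 = 8361.19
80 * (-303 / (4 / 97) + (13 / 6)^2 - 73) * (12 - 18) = 10679120/3 = 3559706.67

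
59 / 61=0.97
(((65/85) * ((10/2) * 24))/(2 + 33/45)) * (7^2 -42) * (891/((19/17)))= 145945800/779 = 187350.19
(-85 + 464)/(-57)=-379/57 = -6.65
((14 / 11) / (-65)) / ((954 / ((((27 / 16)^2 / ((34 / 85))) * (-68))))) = 9639/970112 = 0.01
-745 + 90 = -655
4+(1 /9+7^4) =2405.11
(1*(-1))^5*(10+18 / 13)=-148/13 = -11.38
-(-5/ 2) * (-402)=-1005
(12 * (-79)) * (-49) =46452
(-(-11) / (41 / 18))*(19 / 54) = 209/123 = 1.70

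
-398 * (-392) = 156016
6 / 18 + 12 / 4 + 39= 127/3 = 42.33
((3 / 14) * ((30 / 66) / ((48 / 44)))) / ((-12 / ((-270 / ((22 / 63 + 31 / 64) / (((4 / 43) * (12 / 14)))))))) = 194400/1011661 = 0.19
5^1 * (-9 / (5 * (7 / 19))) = -171/7 = -24.43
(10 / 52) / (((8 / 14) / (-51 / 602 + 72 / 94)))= 96375/420368 = 0.23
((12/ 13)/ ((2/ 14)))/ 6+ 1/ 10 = 153/130 = 1.18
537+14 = 551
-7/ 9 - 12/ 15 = -71/45 = -1.58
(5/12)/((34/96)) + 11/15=487/255 = 1.91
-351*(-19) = 6669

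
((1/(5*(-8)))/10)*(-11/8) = 11/3200 = 0.00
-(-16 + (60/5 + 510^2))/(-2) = 130048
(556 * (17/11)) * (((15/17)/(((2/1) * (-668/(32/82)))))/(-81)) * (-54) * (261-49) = -2357440/75317 = -31.30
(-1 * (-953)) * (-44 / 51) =-41932/51 = -822.20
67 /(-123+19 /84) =-5628/10313 = -0.55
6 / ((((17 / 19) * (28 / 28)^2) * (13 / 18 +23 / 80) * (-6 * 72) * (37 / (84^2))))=-1340640/457283 = -2.93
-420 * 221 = -92820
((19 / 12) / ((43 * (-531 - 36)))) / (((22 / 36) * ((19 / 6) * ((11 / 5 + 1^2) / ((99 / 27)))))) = -5/130032 = 0.00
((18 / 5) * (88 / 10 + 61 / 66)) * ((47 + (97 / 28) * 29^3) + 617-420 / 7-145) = 416338869/140 = 2973849.06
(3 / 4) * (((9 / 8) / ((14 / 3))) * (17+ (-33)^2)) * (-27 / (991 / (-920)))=19868895/3964 = 5012.33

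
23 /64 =0.36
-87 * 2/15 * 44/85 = -2552/425 = -6.00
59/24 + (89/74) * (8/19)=50021/16872 = 2.96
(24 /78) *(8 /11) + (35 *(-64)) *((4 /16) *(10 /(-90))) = 80368/1287 = 62.45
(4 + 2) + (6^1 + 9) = 21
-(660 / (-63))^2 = -48400/441 = -109.75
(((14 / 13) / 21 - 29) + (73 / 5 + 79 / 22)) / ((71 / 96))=-738416/50765 = -14.55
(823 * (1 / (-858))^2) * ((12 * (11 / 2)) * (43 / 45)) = 35389/501930 = 0.07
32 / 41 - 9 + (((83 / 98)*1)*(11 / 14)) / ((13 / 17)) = -5374371/731276 = -7.35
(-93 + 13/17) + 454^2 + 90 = 3503934/17 = 206113.76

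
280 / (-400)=-7/10 = -0.70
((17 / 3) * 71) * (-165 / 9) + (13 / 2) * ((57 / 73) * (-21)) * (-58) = -784684/657 = -1194.34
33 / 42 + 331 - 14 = 317.79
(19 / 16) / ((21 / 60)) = 95/28 = 3.39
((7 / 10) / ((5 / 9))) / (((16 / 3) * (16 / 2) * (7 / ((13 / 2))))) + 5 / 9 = 67159/115200 = 0.58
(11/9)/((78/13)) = 11/54 = 0.20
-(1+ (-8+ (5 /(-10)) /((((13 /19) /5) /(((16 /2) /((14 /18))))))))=4057/91 = 44.58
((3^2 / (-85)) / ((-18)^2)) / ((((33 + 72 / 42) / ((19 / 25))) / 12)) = -133/1549125 = 0.00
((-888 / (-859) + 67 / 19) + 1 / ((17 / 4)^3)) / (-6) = -122231523/160370146 = -0.76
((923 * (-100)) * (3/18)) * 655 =-10076083.33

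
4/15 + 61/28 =2.45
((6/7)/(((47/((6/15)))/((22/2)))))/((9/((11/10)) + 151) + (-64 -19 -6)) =363/317485 = 0.00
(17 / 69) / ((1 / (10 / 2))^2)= 425/69 = 6.16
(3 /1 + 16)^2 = 361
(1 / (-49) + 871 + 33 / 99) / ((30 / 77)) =1408913/630 = 2236.37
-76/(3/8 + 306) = -32/129 = -0.25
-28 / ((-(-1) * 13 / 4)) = -112/13 = -8.62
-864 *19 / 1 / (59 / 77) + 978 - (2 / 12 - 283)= -7137857/354 = -20163.44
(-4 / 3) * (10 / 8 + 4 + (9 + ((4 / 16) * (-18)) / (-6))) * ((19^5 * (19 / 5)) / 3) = -188183524/3 = -62727841.33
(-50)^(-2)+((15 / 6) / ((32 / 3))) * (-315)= -73.83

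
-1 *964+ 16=-948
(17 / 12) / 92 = 0.02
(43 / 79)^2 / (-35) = -1849/218435 = -0.01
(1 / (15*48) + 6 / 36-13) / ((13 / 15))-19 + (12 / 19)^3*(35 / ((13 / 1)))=-141787565/4280016 = -33.13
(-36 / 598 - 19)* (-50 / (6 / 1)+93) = -1447546/897 = -1613.76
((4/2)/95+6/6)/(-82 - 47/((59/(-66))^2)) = -0.01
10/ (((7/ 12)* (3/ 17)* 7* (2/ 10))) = 3400/49 = 69.39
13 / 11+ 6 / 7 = 157/77 = 2.04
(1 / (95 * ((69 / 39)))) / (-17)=-13/37145 = 0.00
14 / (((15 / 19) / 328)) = 87248/15 = 5816.53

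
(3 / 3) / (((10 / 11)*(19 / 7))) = 0.41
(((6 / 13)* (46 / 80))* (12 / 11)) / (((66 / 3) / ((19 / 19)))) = 207/15730 = 0.01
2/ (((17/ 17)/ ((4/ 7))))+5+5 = 78/7 = 11.14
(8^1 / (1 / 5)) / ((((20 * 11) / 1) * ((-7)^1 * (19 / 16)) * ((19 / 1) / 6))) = -192/27797 = -0.01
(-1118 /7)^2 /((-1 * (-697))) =1249924/34153 = 36.60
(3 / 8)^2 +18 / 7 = 1215/448 = 2.71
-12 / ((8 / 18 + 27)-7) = -27/46 = -0.59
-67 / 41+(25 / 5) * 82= 16743/41 = 408.37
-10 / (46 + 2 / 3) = -3/14 = -0.21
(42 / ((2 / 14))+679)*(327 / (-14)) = -45453/2 = -22726.50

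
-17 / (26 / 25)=-425/26 = -16.35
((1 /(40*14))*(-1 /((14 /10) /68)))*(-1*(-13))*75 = -16575/196 = -84.57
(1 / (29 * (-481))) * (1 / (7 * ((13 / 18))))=-18/1269359 = 0.00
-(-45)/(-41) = -45/41 = -1.10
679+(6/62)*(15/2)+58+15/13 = 595537/806 = 738.88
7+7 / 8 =63/8 = 7.88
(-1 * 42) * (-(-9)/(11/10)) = -3780/11 = -343.64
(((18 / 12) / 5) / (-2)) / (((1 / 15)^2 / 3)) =-405/4 = -101.25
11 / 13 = 0.85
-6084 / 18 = -338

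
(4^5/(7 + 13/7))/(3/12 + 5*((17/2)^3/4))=0.15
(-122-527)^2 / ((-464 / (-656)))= 17269241/29 = 595491.07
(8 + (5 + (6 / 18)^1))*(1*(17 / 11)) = 680/33 = 20.61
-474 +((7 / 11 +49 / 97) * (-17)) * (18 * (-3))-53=520.91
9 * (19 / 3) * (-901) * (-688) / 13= 35333616/13 = 2717970.46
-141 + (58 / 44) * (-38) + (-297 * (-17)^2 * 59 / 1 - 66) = -5064404.09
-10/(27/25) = -9.26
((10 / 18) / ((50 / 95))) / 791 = 19/14238 = 0.00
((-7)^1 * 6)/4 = -21/2 = -10.50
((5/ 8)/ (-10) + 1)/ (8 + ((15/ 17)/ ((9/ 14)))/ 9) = 6885/59872 = 0.11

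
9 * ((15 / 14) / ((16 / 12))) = 405/56 = 7.23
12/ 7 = 1.71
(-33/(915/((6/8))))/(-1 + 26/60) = 99/2074 = 0.05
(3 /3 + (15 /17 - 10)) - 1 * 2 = -172/17 = -10.12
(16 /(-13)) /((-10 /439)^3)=169209038/1625 = 104128.64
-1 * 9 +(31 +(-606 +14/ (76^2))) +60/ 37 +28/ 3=-183699127/320568 = -573.04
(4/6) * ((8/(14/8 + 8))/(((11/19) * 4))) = 304/1287 = 0.24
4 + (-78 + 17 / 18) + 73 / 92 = -59833/828 = -72.26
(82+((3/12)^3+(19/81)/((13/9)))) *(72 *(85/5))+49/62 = 324291471/3224 = 100586.68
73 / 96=0.76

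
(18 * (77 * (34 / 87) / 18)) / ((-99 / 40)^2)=380800/77517 = 4.91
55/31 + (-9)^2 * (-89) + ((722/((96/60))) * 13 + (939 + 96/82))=-400.81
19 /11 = 1.73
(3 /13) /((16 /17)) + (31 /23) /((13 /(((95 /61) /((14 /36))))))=1349031/2042768 = 0.66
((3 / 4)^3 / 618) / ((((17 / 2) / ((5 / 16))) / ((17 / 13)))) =45/1371136 = 0.00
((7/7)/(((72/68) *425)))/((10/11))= 11/4500 = 0.00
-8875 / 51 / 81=-8875/4131 = -2.15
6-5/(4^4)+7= 12.98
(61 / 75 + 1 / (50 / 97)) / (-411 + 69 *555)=59/811800 = 0.00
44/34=22/17 = 1.29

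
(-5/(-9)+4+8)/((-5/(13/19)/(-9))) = 15.46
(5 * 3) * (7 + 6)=195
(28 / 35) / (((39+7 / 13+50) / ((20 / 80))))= 13/5820 = 0.00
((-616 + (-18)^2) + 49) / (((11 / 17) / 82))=-338742/11 = -30794.73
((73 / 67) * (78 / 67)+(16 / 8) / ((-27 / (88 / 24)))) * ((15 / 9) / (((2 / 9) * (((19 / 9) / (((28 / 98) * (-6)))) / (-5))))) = 18122800/597037 = 30.35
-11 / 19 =-0.58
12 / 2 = 6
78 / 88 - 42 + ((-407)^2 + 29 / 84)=76511003/462 = 165608.23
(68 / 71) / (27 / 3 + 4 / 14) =476/4615 = 0.10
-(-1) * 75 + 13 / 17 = 1288/17 = 75.76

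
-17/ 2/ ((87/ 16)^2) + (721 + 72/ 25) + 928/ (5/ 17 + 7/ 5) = 80191681/63075 = 1271.37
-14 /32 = -7/16 = -0.44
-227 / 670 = -0.34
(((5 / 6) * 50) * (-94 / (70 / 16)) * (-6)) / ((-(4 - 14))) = 3760/7 = 537.14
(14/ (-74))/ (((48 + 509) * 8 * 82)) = -7/13519504 = 0.00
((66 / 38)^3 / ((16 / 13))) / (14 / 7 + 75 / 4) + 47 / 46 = 64259081/52375324 = 1.23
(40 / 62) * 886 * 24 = 425280/31 = 13718.71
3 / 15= 1/5 = 0.20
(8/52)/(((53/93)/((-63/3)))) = -5.67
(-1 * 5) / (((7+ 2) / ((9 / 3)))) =-5/3 = -1.67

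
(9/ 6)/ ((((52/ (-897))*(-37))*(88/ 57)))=11799/26048 = 0.45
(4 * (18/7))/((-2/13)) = -468/7 = -66.86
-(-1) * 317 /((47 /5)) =1585/47 = 33.72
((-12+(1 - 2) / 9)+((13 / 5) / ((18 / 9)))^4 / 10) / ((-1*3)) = 10642951/2700000 = 3.94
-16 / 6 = -8/3 = -2.67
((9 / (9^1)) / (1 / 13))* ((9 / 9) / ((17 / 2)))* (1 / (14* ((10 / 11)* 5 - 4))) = 143/714 = 0.20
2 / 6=1/3 = 0.33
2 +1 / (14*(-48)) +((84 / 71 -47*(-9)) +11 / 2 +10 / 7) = 2952079/6816 = 433.11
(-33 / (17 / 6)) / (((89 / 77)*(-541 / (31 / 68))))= 236313/27830122 = 0.01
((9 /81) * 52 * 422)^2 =5944927.60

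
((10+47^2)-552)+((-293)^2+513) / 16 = 56517/8 = 7064.62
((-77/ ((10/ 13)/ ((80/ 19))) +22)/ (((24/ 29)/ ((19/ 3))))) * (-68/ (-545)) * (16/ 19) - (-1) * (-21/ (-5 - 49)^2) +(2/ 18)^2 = -646584781/2013012 = -321.20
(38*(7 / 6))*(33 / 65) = 1463/65 = 22.51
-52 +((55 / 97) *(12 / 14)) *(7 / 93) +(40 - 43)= -165275/3007 = -54.96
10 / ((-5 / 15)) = -30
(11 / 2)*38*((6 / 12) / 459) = 209/918 = 0.23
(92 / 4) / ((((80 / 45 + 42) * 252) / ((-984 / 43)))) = -2829/59297 = -0.05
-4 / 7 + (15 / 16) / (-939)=-20067/35056 = -0.57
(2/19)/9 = 2/171 = 0.01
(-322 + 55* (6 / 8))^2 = 78820.56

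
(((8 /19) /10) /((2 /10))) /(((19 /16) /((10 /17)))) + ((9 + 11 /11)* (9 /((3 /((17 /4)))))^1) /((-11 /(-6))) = 4701845/67507 = 69.65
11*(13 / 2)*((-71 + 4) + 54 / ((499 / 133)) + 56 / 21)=-10690823/2994 = -3570.75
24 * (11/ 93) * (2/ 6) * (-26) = -2288/93 = -24.60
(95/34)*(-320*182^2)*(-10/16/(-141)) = -131279.93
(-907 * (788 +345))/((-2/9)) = 9248679/2 = 4624339.50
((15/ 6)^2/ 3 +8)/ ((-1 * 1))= -121/12 = -10.08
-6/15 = -2/5 = -0.40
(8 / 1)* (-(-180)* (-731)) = -1052640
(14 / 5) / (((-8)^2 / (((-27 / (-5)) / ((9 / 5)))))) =0.13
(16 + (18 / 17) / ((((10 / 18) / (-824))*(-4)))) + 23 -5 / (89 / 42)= 3247293/7565 = 429.25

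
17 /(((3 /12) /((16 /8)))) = 136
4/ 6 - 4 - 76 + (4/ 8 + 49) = -179/6 = -29.83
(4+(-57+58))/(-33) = -5/33 = -0.15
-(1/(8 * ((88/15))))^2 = -225/495616 = 0.00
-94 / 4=-47/2 = -23.50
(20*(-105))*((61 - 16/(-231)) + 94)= -3582100/11 = -325645.45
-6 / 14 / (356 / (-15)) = 45/2492 = 0.02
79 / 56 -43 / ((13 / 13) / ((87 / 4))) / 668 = 0.01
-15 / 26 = -0.58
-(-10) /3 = 10/3 = 3.33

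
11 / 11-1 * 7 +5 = -1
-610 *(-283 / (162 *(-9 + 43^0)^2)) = 86315/5184 = 16.65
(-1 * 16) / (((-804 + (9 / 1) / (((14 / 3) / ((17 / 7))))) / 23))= 36064/78333 = 0.46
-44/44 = -1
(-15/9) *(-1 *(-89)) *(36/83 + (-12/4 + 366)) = -4474475/83 = -53909.34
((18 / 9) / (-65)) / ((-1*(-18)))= -1/585 = 0.00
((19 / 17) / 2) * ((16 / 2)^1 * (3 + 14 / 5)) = 2204/85 = 25.93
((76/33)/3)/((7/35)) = 380/99 = 3.84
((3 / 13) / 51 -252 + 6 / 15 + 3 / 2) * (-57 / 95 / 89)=1658133/983450 = 1.69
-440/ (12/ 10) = -1100/3 = -366.67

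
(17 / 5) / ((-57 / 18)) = -102/95 = -1.07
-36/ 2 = -18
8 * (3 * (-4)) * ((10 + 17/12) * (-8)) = 8768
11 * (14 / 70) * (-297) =-3267/5 = -653.40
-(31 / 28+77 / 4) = -285/14 = -20.36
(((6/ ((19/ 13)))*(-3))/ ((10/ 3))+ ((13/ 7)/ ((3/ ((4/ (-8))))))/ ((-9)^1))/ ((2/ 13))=-1708759/71820 = -23.79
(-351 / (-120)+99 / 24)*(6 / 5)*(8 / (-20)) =-423/125 = -3.38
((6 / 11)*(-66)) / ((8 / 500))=-2250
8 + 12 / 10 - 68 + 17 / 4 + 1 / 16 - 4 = -4679/80 = -58.49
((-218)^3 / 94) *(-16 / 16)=5180116/47 = 110215.23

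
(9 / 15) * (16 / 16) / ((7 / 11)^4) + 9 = 151968/12005 = 12.66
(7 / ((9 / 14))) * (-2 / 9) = -196/81 = -2.42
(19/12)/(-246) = -19/2952 = -0.01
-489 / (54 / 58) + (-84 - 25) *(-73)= 66886/9 = 7431.78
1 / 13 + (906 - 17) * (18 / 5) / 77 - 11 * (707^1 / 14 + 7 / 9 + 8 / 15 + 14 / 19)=-26232539/48906 = -536.39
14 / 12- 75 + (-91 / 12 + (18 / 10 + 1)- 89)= -10057/60 = -167.62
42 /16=21/8 = 2.62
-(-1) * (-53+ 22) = -31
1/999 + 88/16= 5.50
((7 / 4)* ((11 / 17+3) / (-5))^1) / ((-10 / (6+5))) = 2387/1700 = 1.40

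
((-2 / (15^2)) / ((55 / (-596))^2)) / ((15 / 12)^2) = -11366912/17015625 = -0.67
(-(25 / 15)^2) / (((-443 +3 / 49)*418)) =1225/81650448 = 0.00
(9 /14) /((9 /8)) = 4/7 = 0.57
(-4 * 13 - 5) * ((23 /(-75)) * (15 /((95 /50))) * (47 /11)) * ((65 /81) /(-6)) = -70265/891 = -78.86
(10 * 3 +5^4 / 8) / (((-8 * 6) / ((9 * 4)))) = -2595/32 = -81.09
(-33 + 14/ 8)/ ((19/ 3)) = -375/76 = -4.93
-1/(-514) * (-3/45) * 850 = -85/771 = -0.11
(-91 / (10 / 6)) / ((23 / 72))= -19656/115 = -170.92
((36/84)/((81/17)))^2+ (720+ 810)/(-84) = -18.21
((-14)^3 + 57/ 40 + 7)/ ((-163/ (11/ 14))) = 1203653/91280 = 13.19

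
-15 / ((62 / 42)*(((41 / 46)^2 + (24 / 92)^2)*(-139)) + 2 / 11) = 7331940/86414303 = 0.08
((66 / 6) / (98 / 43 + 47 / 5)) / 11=215/2511 = 0.09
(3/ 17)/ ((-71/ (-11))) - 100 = -120667/1207 = -99.97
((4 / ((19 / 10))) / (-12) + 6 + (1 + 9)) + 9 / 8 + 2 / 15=17.08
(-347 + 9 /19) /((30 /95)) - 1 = -3295/3 = -1098.33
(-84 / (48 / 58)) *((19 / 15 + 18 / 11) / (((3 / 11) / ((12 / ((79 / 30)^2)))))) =-11668440/6241 = -1869.64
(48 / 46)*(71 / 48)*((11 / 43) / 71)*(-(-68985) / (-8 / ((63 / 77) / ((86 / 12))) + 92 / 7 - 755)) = -0.47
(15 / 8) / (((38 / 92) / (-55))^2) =24003375/722 = 33245.67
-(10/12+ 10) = -65/6 = -10.83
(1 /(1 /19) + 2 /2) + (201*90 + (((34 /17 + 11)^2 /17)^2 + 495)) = 5405406/289 = 18703.83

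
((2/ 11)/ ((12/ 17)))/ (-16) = -17/1056 = -0.02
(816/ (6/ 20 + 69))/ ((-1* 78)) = -1360/9009 = -0.15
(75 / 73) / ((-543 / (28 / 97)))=-700/1281661 = 0.00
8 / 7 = 1.14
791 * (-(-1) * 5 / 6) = 659.17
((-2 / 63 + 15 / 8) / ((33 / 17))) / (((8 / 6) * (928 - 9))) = 15793/20379744 = 0.00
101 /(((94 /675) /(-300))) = -10226250/47 = -217579.79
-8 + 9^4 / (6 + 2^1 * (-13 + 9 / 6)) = -6697/17 = -393.94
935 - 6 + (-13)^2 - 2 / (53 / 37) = 58120/53 = 1096.60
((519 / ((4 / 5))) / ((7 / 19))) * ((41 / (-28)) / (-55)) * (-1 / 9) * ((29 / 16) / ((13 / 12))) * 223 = -871538189/448448 = -1943.45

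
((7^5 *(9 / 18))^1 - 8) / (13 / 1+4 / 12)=50373/80 = 629.66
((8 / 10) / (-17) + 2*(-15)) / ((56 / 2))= -1277/1190 = -1.07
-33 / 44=-3/4 = -0.75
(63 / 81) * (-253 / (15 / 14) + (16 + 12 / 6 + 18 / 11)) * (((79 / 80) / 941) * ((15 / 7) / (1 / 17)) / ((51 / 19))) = -26809361/11179080 = -2.40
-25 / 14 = -1.79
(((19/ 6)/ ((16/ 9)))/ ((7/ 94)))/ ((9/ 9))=2679/112 = 23.92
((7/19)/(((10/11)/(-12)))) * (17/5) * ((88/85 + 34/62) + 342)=-418268466/73625 = -5681.07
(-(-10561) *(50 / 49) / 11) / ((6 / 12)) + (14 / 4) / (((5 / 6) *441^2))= 998014511/509355 = 1959.37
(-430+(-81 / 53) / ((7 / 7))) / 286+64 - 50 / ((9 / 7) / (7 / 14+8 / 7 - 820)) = 483350591/15158 = 31887.49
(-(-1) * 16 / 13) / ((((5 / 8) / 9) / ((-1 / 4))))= -288/65 = -4.43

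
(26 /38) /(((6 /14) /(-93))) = -2821/19 = -148.47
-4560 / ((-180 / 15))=380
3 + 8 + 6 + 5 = 22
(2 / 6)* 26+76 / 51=518/51 = 10.16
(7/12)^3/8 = 343/13824 = 0.02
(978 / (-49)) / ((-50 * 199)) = 489/243775 = 0.00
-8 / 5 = -1.60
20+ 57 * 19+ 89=1192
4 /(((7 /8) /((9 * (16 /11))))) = 59.84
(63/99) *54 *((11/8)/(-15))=-63/20 = -3.15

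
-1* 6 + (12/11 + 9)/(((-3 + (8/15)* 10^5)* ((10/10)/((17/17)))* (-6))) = -21118923/3519802 = -6.00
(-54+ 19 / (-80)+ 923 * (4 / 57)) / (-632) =-48037/2881920 = -0.02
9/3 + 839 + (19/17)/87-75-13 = 754.01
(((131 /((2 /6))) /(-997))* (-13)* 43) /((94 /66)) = 7249671/46859 = 154.71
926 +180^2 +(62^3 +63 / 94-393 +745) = 25568627/94 = 272006.67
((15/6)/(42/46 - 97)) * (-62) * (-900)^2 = 288765000/221 = 1306628.96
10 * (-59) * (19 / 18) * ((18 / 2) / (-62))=5605/62 = 90.40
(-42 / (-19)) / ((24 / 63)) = 5.80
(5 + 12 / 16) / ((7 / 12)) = 69/7 = 9.86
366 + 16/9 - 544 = -1586/9 = -176.22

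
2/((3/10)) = 20/3 = 6.67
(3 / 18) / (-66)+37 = 14651/396 = 37.00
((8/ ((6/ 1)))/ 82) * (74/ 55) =0.02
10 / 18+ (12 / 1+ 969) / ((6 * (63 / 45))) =14785/126 = 117.34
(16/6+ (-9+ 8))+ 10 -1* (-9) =62/3 = 20.67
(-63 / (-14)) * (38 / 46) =171/46 = 3.72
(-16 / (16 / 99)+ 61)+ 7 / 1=-31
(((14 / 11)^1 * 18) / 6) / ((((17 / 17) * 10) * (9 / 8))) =0.34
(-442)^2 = 195364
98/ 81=1.21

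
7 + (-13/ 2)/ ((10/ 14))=-2.10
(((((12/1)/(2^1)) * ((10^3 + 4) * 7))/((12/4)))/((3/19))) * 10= 890213.33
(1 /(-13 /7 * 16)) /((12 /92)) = -161/624 = -0.26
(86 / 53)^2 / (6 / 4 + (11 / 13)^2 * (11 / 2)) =1249924/2581471 = 0.48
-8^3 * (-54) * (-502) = -13879296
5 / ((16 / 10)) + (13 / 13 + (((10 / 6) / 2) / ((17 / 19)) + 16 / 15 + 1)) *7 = 63467/2040 = 31.11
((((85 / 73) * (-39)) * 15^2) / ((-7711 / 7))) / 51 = 102375/562903 = 0.18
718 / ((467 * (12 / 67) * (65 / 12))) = 48106/30355 = 1.58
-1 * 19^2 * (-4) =1444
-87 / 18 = -29/6 = -4.83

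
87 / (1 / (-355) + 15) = 30885/5324 = 5.80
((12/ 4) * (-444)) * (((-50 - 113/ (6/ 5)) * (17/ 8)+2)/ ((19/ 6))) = 4864797/38 = 128020.97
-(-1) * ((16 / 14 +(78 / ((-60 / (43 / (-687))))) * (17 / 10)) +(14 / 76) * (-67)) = -11.06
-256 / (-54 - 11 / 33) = 768/163 = 4.71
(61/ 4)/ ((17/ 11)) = 671/68 = 9.87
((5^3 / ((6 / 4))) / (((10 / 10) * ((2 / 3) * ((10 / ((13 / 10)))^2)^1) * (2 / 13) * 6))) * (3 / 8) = 2197/2560 = 0.86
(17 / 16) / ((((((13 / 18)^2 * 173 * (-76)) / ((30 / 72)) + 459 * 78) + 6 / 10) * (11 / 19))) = 43605/459595664 = 0.00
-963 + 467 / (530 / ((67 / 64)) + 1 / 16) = -522203257/542787 = -962.08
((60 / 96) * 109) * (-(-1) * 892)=121535/2 = 60767.50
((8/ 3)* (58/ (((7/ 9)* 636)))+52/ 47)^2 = 612265536/304048969 = 2.01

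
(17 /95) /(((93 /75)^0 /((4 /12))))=17/285 = 0.06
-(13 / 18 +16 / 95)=-1523/1710 = -0.89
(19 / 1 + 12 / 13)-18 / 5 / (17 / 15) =3701/221 = 16.75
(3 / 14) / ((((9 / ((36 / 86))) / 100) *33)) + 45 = 149095/3311 = 45.03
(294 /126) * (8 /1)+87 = 317/3 = 105.67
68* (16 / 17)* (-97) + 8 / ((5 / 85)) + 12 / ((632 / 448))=-479016/79 = -6063.49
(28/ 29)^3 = 21952/24389 = 0.90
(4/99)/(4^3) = 1/1584 = 0.00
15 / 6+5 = 15/2 = 7.50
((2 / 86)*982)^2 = 964324/1849 = 521.54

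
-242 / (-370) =121/185 = 0.65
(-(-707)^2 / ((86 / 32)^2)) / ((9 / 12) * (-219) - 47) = 511845376/1562405 = 327.60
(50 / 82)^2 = 625/1681 = 0.37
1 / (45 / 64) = 64/45 = 1.42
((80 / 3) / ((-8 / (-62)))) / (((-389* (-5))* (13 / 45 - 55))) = -930/478859 = 0.00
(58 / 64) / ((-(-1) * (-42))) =-29/1344 = -0.02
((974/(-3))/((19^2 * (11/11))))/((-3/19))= 974/171 = 5.70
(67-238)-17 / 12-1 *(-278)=1267/12 = 105.58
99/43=2.30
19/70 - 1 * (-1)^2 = -51/70 = -0.73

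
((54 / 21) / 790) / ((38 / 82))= 369/52535 = 0.01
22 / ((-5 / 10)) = -44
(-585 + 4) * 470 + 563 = -272507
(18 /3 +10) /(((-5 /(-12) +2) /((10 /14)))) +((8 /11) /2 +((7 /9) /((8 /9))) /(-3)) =257297/53592 = 4.80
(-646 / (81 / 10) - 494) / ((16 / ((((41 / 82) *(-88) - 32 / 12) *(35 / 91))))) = 4066475/6318 = 643.63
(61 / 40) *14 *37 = 15799/20 = 789.95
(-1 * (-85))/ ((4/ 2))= 85/2 = 42.50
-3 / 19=-0.16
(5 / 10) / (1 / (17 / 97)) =17/194 = 0.09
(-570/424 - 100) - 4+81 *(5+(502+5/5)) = 8701043/212 = 41042.66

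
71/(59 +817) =71/876 = 0.08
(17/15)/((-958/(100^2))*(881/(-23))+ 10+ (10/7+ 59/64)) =21896000/309506457 = 0.07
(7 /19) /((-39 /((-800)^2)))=-4480000/741 = -6045.88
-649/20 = -32.45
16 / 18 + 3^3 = 251/9 = 27.89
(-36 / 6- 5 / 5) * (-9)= 63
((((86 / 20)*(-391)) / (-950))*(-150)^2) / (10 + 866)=252195/5548 = 45.46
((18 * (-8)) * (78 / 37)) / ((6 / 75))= -140400/37 = -3794.59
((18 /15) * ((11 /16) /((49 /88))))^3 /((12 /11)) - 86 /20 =-77560811/58824500 = -1.32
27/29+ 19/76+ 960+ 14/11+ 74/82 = 50398943/52316 = 963.36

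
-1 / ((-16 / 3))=0.19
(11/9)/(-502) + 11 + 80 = 411127/4518 = 91.00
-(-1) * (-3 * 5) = -15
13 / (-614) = -13/614 = -0.02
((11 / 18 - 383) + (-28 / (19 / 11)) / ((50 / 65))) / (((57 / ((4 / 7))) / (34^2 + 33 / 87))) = -4677.25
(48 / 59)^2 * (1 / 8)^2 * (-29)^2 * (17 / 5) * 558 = 287198136/17405 = 16500.90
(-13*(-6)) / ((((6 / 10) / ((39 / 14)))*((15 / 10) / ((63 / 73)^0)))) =1690/7 = 241.43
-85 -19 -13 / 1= -117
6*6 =36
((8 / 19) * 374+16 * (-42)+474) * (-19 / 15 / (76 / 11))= 847/114 = 7.43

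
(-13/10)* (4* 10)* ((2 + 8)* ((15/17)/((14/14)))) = -7800/17 = -458.82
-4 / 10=-2/5 = -0.40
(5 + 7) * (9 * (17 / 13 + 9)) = 1113.23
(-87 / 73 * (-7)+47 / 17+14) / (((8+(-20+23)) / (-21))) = -654318/13651 = -47.93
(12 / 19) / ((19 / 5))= 60/361 = 0.17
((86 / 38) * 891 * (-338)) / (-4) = 6474897/38 = 170392.03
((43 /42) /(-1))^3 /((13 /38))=-1510633/481572 = -3.14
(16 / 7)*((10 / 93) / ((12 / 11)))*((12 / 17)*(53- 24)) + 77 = 903199/11067 = 81.61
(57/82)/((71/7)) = 399/5822 = 0.07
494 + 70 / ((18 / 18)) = 564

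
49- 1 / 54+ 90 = 7505/54 = 138.98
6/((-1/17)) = -102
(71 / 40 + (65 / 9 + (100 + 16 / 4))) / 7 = 40679/2520 = 16.14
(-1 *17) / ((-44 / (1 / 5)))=0.08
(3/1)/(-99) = -1/33 = -0.03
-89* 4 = -356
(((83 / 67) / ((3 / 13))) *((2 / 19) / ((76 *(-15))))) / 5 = -1079/10884150 = 0.00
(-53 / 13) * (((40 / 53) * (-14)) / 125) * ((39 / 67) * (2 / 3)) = 224/1675 = 0.13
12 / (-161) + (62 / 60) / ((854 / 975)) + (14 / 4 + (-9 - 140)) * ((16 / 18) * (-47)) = 716513275/117852 = 6079.77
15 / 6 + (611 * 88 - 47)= 107447/2 = 53723.50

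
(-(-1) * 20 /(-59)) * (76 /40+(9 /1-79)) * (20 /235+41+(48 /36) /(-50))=65707874/69325 = 947.82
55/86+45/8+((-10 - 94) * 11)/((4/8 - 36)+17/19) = 17788193/452360 = 39.32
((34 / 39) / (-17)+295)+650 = 36853/39 = 944.95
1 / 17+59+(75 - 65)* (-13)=-1206/17 = -70.94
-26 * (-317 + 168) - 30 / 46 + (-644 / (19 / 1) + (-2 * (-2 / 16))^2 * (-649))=26561843/6992 = 3798.89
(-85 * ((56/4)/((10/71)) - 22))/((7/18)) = -118422/7 = -16917.43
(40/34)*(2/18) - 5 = -745/153 = -4.87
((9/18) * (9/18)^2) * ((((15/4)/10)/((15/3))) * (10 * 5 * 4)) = 1.88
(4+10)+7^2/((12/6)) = 77/2 = 38.50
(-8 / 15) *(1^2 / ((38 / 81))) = -108/95 = -1.14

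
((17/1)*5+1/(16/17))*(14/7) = 1377/8 = 172.12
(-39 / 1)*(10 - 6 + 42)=-1794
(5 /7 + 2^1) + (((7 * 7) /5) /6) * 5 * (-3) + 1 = -291/14 = -20.79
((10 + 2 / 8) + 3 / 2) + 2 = 55/4 = 13.75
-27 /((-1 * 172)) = 0.16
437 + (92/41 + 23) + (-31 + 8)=18009/41 = 439.24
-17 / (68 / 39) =-39/4 = -9.75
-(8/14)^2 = -16/49 = -0.33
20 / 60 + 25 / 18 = 31/18 = 1.72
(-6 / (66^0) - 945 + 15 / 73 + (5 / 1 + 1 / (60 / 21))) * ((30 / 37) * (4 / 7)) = -8282094/18907 = -438.04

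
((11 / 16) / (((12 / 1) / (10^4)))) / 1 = 6875/12 = 572.92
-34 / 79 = -0.43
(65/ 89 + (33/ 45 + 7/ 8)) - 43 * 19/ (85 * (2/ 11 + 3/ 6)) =-10674443/907800 = -11.76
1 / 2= 0.50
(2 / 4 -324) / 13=-647/26 = -24.88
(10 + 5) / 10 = 3/2 = 1.50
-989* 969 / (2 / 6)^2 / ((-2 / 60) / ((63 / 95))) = 171593478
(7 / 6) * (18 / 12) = 1.75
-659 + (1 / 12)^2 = -94895/144 = -658.99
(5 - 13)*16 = -128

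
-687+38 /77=-52861/77 = -686.51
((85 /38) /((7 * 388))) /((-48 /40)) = -425/619248 = 0.00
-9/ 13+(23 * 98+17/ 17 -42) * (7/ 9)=201302/117 = 1720.53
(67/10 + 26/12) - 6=43/15 = 2.87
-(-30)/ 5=6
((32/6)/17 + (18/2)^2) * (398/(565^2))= 1650506/16280475 = 0.10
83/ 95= 0.87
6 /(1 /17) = 102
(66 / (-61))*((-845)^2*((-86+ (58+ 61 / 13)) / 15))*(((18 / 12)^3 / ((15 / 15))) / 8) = 988551135/1952 = 506429.88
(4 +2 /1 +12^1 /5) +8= 82/5 = 16.40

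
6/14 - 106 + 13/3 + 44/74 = -78200/777 = -100.64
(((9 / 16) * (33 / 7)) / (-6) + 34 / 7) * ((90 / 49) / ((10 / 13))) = 10.54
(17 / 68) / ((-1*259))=-1/1036 = 0.00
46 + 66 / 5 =296/5 = 59.20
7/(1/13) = 91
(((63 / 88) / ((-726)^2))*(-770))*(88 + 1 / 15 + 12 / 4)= -33467/351384 = -0.10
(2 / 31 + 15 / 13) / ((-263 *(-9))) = 491/953901 = 0.00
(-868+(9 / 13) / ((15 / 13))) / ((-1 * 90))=4337/450 = 9.64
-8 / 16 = -1/2 = -0.50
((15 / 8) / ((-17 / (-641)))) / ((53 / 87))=836505/7208 = 116.05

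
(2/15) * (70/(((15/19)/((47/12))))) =6251/135 = 46.30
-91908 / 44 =-22977/11 = -2088.82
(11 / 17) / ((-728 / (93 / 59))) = -1023/730184 = 0.00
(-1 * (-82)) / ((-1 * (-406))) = 41/203 = 0.20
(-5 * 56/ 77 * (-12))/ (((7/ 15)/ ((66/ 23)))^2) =42768000/25921 = 1649.94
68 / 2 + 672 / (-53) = 1130/53 = 21.32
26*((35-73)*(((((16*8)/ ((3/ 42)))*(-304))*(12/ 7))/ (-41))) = -22504423.02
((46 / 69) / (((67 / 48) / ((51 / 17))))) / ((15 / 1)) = 32/335 = 0.10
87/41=2.12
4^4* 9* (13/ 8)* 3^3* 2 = 202176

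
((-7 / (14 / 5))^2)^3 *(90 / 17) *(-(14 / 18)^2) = -781.89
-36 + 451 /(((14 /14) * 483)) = -35.07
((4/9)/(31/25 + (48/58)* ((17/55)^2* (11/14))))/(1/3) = 223300/218073 = 1.02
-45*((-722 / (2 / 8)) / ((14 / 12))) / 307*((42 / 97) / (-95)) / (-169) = 0.01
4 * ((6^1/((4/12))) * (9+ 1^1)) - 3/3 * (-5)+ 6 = 731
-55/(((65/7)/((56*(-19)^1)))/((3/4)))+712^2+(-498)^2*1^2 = 9875770/13 = 759674.62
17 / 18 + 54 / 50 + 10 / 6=1661/450 = 3.69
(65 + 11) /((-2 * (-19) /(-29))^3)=-24389/722 = -33.78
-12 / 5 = -2.40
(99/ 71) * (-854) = -1190.79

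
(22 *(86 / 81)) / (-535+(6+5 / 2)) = -3784/85293 = -0.04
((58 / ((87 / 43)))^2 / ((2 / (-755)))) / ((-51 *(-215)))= -12986/459 = -28.29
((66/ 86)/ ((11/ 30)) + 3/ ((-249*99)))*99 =739487/3569 = 207.20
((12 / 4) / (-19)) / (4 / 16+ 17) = -4/437 = -0.01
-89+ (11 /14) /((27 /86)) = -16348/189 = -86.50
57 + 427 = 484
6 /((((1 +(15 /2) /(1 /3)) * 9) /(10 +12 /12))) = 44/141 = 0.31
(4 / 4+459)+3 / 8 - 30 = 3443/8 = 430.38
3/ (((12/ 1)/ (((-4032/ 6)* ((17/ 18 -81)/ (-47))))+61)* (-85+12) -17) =-40348/60108227 = 0.00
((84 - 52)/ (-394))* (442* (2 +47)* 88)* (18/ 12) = -45741696/197 = -232191.35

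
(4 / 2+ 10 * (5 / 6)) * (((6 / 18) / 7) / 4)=31/252 = 0.12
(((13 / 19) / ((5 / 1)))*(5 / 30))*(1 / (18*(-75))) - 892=-686394013/769500 = -892.00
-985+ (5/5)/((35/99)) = -34376/35 = -982.17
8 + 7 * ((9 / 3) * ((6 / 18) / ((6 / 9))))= 37/2 = 18.50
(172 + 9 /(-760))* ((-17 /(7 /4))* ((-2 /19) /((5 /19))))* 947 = 300616627/475 = 632877.11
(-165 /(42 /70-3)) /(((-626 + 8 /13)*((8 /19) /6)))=-13585/8672 = -1.57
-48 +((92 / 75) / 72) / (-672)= -43545623/907200 = -48.00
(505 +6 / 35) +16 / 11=195051/385 = 506.63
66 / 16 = 33/8 = 4.12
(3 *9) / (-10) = -27/10 = -2.70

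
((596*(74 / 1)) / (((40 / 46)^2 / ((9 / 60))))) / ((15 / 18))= 26247393/2500 = 10498.96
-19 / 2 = -9.50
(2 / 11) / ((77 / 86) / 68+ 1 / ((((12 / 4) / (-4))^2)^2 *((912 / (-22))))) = -54000432/18732857 = -2.88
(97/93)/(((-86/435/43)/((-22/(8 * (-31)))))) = -20.12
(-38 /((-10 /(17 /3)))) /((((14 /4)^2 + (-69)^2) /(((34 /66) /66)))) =10982/311884155 = 0.00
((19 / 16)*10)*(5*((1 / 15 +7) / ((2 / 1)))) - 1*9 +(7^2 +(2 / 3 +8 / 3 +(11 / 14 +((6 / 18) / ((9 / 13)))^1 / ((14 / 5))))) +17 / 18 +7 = 262.03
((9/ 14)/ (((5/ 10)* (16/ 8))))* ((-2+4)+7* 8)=261/7 = 37.29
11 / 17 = 0.65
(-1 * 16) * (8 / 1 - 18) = 160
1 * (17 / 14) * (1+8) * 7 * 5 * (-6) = -2295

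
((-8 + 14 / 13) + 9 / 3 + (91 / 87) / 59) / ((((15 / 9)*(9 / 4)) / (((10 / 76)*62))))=-32314400/3803553 = -8.50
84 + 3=87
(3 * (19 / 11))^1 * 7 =399/11 = 36.27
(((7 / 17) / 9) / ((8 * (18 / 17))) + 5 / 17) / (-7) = -6599/154224 = -0.04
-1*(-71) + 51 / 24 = 585/8 = 73.12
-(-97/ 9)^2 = -9409/81 = -116.16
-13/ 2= -6.50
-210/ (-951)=70/317 = 0.22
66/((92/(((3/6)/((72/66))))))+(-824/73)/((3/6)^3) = -2417023/26864 = -89.97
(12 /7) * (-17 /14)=-102/49 = -2.08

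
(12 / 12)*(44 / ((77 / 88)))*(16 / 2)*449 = 1264384/7 = 180626.29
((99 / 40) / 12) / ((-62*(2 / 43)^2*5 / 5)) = -1.54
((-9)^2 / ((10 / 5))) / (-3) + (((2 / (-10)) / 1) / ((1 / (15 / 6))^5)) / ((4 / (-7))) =2647/128 = 20.68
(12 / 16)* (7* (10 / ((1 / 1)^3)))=105/2 = 52.50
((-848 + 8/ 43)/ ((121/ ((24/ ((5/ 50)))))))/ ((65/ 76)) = -132991488/67639 = -1966.20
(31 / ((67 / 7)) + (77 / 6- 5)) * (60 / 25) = 8902/335 = 26.57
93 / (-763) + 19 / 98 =769/10682 = 0.07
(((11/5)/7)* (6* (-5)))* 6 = -396/7 = -56.57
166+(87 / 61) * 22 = 12040/61 = 197.38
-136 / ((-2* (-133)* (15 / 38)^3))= -196384/23625 = -8.31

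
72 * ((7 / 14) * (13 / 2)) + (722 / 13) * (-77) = -52552/13 = -4042.46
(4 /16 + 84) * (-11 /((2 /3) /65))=-722865/8 = -90358.12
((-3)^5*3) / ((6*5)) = -243/10 = -24.30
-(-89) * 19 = 1691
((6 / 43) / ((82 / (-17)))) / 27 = -17/15867 = 0.00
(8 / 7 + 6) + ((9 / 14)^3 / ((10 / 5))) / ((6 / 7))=11443/1568 = 7.30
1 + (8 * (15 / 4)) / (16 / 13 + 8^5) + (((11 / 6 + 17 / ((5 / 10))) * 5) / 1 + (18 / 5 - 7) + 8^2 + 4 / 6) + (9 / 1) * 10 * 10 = 48625099/42600 = 1141.43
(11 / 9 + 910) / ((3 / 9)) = 8201/3 = 2733.67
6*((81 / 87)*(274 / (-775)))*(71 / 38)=-1575774/427025 = -3.69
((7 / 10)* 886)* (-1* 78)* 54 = -13061412/5 = -2612282.40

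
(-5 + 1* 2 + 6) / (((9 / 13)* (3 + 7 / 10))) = 130/111 = 1.17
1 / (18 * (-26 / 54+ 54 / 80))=60/209 = 0.29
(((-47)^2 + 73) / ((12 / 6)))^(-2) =1/1301881 = 0.00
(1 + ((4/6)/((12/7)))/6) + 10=1195/108 = 11.06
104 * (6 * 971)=605904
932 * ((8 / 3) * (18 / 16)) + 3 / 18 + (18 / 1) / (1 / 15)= 18397/6 = 3066.17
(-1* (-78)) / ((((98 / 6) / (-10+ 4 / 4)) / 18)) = -773.63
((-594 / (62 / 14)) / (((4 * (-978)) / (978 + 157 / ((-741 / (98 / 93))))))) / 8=648547207/154763284 = 4.19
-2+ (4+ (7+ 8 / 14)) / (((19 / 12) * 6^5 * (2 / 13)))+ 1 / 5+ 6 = 44753/10640 = 4.21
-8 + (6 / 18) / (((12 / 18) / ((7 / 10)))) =-7.65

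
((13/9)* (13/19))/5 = 0.20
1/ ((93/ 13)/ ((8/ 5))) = 104/465 = 0.22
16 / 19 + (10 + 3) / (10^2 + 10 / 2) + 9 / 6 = 9839/3990 = 2.47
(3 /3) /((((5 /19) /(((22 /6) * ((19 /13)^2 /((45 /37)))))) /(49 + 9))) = 1419.36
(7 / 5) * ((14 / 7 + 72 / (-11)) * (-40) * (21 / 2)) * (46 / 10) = 135240/11 = 12294.55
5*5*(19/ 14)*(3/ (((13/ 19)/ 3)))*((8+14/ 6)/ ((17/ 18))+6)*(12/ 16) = 8772300/1547 = 5670.52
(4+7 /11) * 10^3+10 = 51110/11 = 4646.36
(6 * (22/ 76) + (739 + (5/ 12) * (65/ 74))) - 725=271687/16872 = 16.10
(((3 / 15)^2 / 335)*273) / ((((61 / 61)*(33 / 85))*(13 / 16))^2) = 517888/1580865 = 0.33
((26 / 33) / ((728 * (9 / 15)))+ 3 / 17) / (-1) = -8401/47124 = -0.18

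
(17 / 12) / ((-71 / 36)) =-51/71 = -0.72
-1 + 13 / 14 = -1/14 = -0.07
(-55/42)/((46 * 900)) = -11/347760 = 0.00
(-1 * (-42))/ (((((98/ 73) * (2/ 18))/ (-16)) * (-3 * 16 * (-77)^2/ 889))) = 83439/5929 = 14.07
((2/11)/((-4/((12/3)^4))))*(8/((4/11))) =-256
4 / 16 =1/4 = 0.25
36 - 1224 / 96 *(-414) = 10629/2 = 5314.50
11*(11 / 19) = 6.37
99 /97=1.02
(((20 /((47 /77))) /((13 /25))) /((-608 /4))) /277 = -9625/6431386 = 0.00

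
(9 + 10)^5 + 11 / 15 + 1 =37141511/15 = 2476100.73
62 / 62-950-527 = -1476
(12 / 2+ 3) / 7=9/7 = 1.29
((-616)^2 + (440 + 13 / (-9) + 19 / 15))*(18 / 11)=34190624/55 = 621647.71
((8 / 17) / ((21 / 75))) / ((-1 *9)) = -200/1071 = -0.19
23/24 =0.96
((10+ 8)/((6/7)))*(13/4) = 273/4 = 68.25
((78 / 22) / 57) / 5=13/1045 = 0.01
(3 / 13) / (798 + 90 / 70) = 7/24245 = 0.00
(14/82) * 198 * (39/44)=2457/82 = 29.96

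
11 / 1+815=826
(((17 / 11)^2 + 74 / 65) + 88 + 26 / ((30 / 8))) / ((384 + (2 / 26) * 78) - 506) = -2323169/2737020 = -0.85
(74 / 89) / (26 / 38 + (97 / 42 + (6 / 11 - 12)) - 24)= -649572/25359749 = -0.03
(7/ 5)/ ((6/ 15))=7/2 = 3.50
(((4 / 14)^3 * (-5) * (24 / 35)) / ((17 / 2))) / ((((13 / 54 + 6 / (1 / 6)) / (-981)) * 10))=10171008/399394345 = 0.03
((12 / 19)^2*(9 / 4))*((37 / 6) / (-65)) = -1998/23465 = -0.09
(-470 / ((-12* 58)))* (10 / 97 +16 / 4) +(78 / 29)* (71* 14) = 2676.29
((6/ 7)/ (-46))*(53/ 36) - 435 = -840473/1932 = -435.03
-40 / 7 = -5.71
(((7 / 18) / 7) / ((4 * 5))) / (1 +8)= 1/3240 = 0.00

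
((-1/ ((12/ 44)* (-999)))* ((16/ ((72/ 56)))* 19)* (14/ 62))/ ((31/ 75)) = 4096400/8640351 = 0.47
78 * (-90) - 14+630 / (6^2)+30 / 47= -659491/94 = -7015.86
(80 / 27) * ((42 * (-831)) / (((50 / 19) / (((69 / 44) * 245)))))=-166079228/11 = -15098111.64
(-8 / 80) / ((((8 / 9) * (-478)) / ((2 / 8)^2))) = 9/611840 = 0.00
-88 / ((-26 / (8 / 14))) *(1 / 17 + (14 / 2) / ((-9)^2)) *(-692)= -24358400/125307 = -194.39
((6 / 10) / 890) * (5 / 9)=1/2670 = 0.00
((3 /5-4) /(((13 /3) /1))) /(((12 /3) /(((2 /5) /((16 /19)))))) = -0.09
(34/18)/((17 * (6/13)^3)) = 2197/1944 = 1.13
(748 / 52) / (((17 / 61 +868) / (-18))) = -2074/6955 = -0.30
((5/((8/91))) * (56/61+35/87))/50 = 637637/424560 = 1.50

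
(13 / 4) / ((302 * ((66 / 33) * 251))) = 13/606416 = 0.00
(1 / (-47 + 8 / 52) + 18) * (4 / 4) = 10949/609 = 17.98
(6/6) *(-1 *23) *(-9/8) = 25.88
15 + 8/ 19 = 293/19 = 15.42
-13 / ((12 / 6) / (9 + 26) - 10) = 455/348 = 1.31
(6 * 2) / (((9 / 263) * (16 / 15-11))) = -5260/149 = -35.30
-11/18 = -0.61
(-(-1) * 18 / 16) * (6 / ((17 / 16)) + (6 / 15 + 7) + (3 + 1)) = 13041/680 = 19.18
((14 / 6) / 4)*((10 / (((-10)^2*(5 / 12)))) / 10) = 0.01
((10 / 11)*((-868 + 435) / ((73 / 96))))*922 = -383256960/803 = -477281.39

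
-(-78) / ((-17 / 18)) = -1404/17 = -82.59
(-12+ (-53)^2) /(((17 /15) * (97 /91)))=3817905/1649 = 2315.29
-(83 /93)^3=-571787/804357 = -0.71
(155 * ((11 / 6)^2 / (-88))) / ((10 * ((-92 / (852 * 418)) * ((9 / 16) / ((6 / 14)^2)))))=748.31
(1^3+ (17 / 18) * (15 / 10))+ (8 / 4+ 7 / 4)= 37/6 = 6.17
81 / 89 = 0.91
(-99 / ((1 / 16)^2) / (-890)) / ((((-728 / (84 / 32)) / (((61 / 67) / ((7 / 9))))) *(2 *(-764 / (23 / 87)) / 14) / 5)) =1250073/858755482 = 0.00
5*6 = 30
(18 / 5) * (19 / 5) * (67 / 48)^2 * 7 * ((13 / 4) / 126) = 1108783/230400 = 4.81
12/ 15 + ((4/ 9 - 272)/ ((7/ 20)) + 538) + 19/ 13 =-964829/4095 = -235.61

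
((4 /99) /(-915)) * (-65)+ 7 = 126871/18117 = 7.00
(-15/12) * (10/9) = -25/18 = -1.39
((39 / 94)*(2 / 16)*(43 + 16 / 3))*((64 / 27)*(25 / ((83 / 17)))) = 3204500/105327 = 30.42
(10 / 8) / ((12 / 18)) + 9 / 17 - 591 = -80049/136 = -588.60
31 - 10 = 21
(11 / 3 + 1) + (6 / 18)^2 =43/9 = 4.78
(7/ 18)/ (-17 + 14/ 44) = -77/3303 = -0.02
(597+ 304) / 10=901/10 = 90.10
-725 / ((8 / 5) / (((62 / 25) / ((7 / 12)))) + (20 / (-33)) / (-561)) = -83215935/43321 = -1920.91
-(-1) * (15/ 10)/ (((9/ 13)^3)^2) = 4826809/354294 = 13.62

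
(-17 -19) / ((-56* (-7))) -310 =-30389/98 = -310.09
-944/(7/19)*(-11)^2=-2170256/7 = -310036.57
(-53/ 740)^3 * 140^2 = -7294973/1013060 = -7.20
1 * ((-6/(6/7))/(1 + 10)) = -7/11 = -0.64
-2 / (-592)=1/296 = 0.00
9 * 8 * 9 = 648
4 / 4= 1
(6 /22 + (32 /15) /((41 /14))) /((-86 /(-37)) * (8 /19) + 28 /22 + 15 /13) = 61898447/210529875 = 0.29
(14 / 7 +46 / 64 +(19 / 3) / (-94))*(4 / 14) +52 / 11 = 136111/24816 = 5.48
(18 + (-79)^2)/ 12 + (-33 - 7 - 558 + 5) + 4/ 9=-2555/36 = -70.97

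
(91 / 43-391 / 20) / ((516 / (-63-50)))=1694209/443760 = 3.82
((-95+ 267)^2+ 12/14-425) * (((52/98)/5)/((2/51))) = 135330897/1715 = 78910.14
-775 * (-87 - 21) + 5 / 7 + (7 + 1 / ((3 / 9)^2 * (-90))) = 5859533/70 = 83707.61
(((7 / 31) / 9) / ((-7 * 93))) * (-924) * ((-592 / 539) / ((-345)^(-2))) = -31316800/6727 = -4655.39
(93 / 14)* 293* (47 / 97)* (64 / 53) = 40982496/35987 = 1138.81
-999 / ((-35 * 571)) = 999/19985 = 0.05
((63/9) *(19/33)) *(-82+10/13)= -4256/13 = -327.38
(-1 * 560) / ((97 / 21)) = -121.24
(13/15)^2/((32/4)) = 169/1800 = 0.09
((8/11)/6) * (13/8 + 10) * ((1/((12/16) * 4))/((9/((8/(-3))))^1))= -124/891 = -0.14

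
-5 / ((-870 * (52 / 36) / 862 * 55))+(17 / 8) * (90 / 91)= 1256379/580580 = 2.16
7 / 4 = 1.75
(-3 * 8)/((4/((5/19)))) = -30/19 = -1.58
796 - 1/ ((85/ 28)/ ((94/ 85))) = 5748468/7225 = 795.64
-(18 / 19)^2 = -324/361 = -0.90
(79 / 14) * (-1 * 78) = -3081/7 = -440.14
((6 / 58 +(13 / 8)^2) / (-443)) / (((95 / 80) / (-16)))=20372/244093 = 0.08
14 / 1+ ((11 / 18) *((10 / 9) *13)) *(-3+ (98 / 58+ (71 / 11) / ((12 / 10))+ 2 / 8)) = 52.12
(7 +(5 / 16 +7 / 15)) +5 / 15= 649/80 = 8.11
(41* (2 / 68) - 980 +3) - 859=-62383/34 = -1834.79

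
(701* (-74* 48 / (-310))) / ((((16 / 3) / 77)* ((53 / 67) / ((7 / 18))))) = 936662881/16430 = 57009.30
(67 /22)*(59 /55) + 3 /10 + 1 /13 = 28659/7865 = 3.64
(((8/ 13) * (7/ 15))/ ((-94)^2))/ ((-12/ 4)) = -14/1292265 = 0.00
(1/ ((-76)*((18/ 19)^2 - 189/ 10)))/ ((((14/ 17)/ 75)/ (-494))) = -9972625/303282 = -32.88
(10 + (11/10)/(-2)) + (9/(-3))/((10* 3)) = 187/20 = 9.35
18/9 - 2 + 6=6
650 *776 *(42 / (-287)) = -3026400/41 = -73814.63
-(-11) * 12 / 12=11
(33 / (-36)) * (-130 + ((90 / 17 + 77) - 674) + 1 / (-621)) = 41904863/63342 = 661.57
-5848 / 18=-324.89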